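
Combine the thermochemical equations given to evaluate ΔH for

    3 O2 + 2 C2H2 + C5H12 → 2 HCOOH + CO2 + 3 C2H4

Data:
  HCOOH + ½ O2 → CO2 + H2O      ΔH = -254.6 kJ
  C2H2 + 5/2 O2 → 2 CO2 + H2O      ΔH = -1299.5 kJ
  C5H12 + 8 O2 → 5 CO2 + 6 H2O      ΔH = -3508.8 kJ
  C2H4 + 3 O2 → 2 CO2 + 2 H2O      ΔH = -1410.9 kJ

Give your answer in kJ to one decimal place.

ΔH = -1365.9 kJ

equation 1 reversed and × 2: (-2)·(-254.6) = +509.2 kJ
equation 2 × 2: (2)·(-1299.5) = -2599.0 kJ
equation 3 as written: -3508.8 kJ
equation 4 reversed and × 3: (-3)·(-1410.9) = +4232.7 kJ
By Hess's law, ΔH = (+509.2) + (-2599.0) + (-3508.8) + (+4232.7) = -1365.9 kJ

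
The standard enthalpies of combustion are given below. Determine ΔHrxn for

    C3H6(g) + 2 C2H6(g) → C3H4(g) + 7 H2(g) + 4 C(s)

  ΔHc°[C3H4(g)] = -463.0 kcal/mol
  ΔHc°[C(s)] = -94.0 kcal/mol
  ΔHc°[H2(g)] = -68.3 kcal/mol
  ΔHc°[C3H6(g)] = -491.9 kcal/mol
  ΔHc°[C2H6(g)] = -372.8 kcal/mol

ΔHrxn = 79.6 kcal/mol

With combustion enthalpies, reactants minus products:
= [1·(-491.9) + 2·(-372.8)] − [1·(-463.0) + 7·(-68.3) + 4·(-94.0)]
= 79.6 kcal/mol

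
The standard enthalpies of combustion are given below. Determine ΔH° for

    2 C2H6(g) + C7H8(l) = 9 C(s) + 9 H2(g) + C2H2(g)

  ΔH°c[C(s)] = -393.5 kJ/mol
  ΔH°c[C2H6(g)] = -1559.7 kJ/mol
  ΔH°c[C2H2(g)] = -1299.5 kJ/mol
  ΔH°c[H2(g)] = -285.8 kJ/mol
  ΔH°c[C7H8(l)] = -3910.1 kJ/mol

With combustion enthalpies, reactants minus products:
= [2·(-1559.7) + 1·(-3910.1)] − [9·(-393.5) + 9·(-285.8) + 1·(-1299.5)]
= 383.7 kJ/mol

ΔH° = 383.7 kJ/mol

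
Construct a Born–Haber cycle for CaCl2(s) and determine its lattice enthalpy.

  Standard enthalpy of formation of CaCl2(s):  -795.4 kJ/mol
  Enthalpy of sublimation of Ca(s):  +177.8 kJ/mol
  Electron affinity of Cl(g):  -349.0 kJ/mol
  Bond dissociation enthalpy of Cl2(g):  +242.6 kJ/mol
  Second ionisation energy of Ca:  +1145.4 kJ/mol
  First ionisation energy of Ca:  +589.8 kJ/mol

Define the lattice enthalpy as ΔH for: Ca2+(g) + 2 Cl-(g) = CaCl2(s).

U = -2253.0 kJ/mol

ΔHf° = 1·ΔHsub + 1·(ΣIE) + 1·D(Cl2) + 2·EA + U
-795.4 = 1·(+177.8) + 1·(+1735.2) + 1·(+242.6) + 2·(-349.0) + U
U = -795.4 − (+1457.6) = -2253.0 kJ/mol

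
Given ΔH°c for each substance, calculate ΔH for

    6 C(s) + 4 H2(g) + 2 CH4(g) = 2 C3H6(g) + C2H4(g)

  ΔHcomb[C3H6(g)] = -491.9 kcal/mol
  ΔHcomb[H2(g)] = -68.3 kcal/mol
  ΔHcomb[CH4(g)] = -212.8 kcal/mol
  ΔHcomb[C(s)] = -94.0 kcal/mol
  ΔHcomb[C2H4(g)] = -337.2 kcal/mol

With combustion enthalpies, reactants minus products:
= [6·(-94.0) + 4·(-68.3) + 2·(-212.8)] − [2·(-491.9) + 1·(-337.2)]
= 58.2 kcal/mol

ΔH = 58.2 kcal/mol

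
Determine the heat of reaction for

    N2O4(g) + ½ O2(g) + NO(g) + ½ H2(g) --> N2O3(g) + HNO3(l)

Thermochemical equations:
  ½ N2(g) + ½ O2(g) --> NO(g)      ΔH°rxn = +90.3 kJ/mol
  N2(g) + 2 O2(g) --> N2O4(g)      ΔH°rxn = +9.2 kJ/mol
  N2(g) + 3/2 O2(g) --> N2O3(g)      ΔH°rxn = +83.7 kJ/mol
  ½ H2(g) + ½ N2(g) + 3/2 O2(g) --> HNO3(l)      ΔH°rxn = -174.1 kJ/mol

equation 1 reversed (reverse to put NO(g) on the reactant side): -90.3 kJ/mol
equation 2 reversed (reverse to put N2O4(g) on the reactant side): -9.2 kJ/mol
equation 3 as written (N2O3(g) already on the product side): +83.7 kJ/mol
equation 4 as written (HNO3(l) already on the product side): -174.1 kJ/mol
Summing the manipulated equations, ΔH°rxn = (-90.3) + (-9.2) + (+83.7) + (-174.1) = -189.9 kJ/mol

ΔH°rxn = -189.9 kJ/mol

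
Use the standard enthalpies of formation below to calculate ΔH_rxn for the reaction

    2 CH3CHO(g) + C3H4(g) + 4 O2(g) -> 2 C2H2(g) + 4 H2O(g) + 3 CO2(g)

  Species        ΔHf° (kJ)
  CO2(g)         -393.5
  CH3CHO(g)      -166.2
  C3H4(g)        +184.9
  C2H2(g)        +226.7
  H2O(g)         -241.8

ΔH_rxn = -1546.8 kJ

Products: 2·(+226.7) + 4·(-241.8) + 3·(-393.5) = -1694.3
Reactants: 2·(-166.2) + 1·(+184.9) + 4·(+0.0) = -147.5
ΔH_rxn = (-1694.3) − (-147.5) = -1546.8 kJ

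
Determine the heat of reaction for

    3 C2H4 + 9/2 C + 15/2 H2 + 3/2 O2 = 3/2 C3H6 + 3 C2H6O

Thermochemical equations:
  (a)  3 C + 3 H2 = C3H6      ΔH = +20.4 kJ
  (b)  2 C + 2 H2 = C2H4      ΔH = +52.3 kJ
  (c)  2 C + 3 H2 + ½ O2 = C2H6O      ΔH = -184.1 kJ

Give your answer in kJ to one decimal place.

(a) × 3/2: (3/2)·(+20.4) = +30.6 kJ
(b) reversed and × 3: (-3)·(+52.3) = -156.9 kJ
(c) × 3: (3)·(-184.1) = -552.3 kJ
Combining the equations, ΔH = (+30.6) + (-156.9) + (-552.3) = -678.6 kJ

ΔH = -678.6 kJ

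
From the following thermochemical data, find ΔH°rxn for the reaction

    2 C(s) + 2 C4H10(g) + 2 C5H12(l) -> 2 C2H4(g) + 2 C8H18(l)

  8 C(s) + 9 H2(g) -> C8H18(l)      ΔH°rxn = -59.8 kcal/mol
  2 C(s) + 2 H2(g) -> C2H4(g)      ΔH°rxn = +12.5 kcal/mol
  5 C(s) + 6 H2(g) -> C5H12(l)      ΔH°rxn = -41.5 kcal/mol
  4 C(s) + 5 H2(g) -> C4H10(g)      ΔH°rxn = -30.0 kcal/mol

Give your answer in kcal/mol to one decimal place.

equation 1 × 2 (×2 to match 2 C8H18(l) in the target): (2)·(-59.8) = -119.6 kcal/mol
equation 2 × 2 (×2 to match 2 C2H4(g) in the target): (2)·(+12.5) = +25.0 kcal/mol
equation 3 reversed and × 2 (reverse to put C5H12(l) on the reactant side; ×2 to match 2 C5H12(l) in the target): (-2)·(-41.5) = +83.0 kcal/mol
equation 4 reversed and × 2 (C4H10(g) must end up as a reactant; scale by 2 for the 2 C4H10(g)): (-2)·(-30.0) = +60.0 kcal/mol
ΔH°rxn = (-119.6) + (+25.0) + (+83.0) + (+60.0) = 48.4 kcal/mol

ΔH°rxn = 48.4 kcal/mol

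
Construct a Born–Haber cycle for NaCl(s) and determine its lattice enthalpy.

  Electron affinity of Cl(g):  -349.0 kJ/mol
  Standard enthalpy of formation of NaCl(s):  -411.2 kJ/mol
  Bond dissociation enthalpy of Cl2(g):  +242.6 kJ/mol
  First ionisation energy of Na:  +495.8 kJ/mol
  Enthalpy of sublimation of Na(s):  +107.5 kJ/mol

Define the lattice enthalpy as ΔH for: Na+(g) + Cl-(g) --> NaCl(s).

ΔHf° = 1·ΔHsub + 1·(ΣIE) + 1/2·D(Cl2) + 1·EA + U
-411.2 = 1·(+107.5) + 1·(+495.8) + 1/2·(+242.6) + 1·(-349.0) + U
U = -411.2 − (+375.6) = -786.8 kJ/mol

U = -786.8 kJ/mol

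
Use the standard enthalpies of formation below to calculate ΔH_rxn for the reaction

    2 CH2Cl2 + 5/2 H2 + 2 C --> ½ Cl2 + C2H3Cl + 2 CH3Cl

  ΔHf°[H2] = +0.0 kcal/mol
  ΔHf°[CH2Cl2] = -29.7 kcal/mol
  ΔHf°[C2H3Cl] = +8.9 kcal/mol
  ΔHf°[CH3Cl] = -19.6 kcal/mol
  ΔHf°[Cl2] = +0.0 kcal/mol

ΔH_rxn = 29.1 kcal/mol

Products: 1/2·(+0.0) + 1·(+8.9) + 2·(-19.6) = -30.3
Reactants: 2·(-29.7) + 5/2·(+0.0) + 2·(+0.0) = -59.4
ΔH_rxn = (-30.3) − (-59.4) = 29.1 kcal/mol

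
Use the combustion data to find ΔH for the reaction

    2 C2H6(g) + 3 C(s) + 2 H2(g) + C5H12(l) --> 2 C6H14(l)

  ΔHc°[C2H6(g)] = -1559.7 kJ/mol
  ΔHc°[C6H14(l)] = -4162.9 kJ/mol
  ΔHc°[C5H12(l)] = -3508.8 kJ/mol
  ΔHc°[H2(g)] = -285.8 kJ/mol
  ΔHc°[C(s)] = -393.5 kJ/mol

ΔH = -54.5 kJ/mol

With combustion enthalpies, reactants minus products:
= [2·(-1559.7) + 3·(-393.5) + 2·(-285.8) + 1·(-3508.8)] − [2·(-4162.9)]
= -54.5 kJ/mol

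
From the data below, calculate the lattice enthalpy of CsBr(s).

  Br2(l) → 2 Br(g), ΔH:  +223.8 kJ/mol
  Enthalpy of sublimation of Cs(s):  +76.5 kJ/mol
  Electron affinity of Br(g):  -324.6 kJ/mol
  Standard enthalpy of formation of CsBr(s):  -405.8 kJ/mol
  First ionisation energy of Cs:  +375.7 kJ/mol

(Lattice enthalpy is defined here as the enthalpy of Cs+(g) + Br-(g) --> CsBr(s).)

U = -645.3 kJ/mol

ΔHf° = 1·ΔHsub + 1·(ΣIE) + 1/2·D(Br2) + 1·EA + U
-405.8 = 1·(+76.5) + 1·(+375.7) + 1/2·(+223.8) + 1·(-324.6) + U
U = -405.8 − (+239.5) = -645.3 kJ/mol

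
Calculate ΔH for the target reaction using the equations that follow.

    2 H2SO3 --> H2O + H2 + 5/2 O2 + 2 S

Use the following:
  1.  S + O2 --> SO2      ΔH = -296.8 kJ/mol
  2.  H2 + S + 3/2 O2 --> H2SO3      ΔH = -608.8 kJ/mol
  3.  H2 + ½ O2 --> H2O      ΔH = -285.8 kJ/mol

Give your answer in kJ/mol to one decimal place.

ΔH = 931.8 kJ/mol

eq. 1: not needed (SO2 appears nowhere else).
eq. 2 reversed and × 2 (reverse to put H2SO3 on the reactant side; ×2 to match 2 H2SO3 in the target): (-2)·(-608.8) = +1217.6 kJ/mol
eq. 3 as written (H2O already on the product side): -285.8 kJ/mol
ΔH = (+1217.6) + (-285.8) = 931.8 kJ/mol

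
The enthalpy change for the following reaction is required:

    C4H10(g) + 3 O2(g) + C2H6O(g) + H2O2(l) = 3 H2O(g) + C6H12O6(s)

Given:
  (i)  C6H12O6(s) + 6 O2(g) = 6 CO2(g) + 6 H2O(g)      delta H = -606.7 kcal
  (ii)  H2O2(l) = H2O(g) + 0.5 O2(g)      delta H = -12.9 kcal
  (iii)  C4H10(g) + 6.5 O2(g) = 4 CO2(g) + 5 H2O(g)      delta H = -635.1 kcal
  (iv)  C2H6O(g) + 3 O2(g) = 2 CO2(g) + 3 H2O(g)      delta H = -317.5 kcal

delta H = -358.8 kcal

(i) reversed (C6H12O6(s) must end up as a product): +606.7 kcal
(ii) as written (H2O2(l) already on the reactant side): -12.9 kcal
(iii) as written (C4H10(g) already on the reactant side): -635.1 kcal
(iv) as written (C2H6O(g) already on the reactant side): -317.5 kcal
delta H = (-1)·(-606.7) + (1)·(-12.9) + (1)·(-635.1) + (1)·(-317.5) = -358.8 kcal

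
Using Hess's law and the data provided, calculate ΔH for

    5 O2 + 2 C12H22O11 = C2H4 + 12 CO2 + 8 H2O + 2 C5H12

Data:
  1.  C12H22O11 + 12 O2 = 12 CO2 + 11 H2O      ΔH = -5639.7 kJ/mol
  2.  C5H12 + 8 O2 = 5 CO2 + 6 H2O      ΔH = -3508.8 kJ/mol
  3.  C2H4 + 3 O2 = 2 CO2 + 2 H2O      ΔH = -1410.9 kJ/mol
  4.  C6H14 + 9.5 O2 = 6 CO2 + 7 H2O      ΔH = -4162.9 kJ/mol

eq. 1 × 2: (2)·(-5639.7) = -11279.4 kJ/mol
eq. 2 reversed and × 2: (-2)·(-3508.8) = +7017.6 kJ/mol
eq. 3 reversed: +1410.9 kJ/mol
eq. 4: not needed.
Combining the equations, ΔH = (-11279.4) + (+7017.6) + (+1410.9) = -2850.9 kJ/mol

ΔH = -2850.9 kJ/mol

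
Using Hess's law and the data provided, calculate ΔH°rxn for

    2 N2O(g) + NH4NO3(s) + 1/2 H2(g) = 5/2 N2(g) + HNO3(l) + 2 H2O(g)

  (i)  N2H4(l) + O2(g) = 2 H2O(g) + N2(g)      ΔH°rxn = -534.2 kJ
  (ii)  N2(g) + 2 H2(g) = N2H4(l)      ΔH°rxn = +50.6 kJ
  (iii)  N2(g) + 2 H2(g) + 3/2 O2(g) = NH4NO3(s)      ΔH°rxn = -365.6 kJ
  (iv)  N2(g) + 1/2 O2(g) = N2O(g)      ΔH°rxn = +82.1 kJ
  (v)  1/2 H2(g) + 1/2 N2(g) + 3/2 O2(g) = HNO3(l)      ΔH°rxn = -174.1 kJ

(i) as written: -534.2 kJ
(ii) as written: +50.6 kJ
(iii) reversed: +365.6 kJ
(iv) reversed and × 2: (-2)·(+82.1) = -164.2 kJ
(v) as written: -174.1 kJ
ΔH°rxn = (1)·(-534.2) + (1)·(+50.6) + (-1)·(-365.6) + (-2)·(+82.1) + (1)·(-174.1) = -456.3 kJ

ΔH°rxn = -456.3 kJ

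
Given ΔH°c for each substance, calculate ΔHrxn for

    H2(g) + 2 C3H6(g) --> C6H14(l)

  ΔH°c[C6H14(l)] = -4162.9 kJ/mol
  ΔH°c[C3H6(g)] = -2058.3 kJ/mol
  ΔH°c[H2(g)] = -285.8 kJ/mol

With combustion enthalpies, reactants minus products:
= [1·(-285.8) + 2·(-2058.3)] − [1·(-4162.9)]
= -239.5 kJ/mol

ΔHrxn = -239.5 kJ/mol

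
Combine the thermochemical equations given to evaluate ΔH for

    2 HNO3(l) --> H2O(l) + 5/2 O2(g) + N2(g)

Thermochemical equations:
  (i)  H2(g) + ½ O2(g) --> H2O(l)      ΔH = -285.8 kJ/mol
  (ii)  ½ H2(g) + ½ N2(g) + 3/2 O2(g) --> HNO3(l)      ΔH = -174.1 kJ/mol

(i) as written (H2O(l) already on the product side): -285.8 kJ/mol
(ii) reversed and × 2 (HNO3(l) must end up as a reactant; scale by 2 for the 2 HNO3(l)): (-2)·(-174.1) = +348.2 kJ/mol
Summing the manipulated equations, ΔH = (1)·(-285.8) + (-2)·(-174.1) = 62.4 kJ/mol

ΔH = 62.4 kJ/mol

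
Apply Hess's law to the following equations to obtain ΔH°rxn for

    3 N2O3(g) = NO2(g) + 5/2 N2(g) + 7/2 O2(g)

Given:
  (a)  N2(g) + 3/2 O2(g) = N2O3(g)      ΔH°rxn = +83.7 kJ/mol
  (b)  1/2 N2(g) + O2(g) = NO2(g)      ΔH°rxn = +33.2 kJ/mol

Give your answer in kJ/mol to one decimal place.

(a) reversed and × 3: (-3)·(+83.7) = -251.1 kJ/mol
(b) as written: +33.2 kJ/mol
ΔH°rxn = (-251.1) + (+33.2) = -217.9 kJ/mol

ΔH°rxn = -217.9 kJ/mol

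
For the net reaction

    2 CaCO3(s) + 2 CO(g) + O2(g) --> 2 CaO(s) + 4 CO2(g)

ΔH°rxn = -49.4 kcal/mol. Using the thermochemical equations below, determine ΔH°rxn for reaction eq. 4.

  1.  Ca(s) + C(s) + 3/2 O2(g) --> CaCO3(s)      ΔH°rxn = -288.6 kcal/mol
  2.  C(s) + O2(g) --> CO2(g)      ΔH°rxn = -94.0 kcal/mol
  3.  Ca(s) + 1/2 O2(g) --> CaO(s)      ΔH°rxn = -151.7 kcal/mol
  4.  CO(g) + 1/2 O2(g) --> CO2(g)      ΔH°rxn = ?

eq. 1 reversed and × 2: (-2)·(-288.6) = +577.2 kcal/mol
eq. 2 × 2: (2)·(-94.0) = -188.0 kcal/mol
eq. 3 × 2: (2)·(-151.7) = -303.4 kcal/mol
eq. 4 × 2: contributes 2·x
-49.4 = (+577.2) + (-188.0) + (-303.4) + 2·x
x = (-49.4 − (+85.8)) / (2) = -67.6 kcal/mol

ΔH°rxn = -67.6 kcal/mol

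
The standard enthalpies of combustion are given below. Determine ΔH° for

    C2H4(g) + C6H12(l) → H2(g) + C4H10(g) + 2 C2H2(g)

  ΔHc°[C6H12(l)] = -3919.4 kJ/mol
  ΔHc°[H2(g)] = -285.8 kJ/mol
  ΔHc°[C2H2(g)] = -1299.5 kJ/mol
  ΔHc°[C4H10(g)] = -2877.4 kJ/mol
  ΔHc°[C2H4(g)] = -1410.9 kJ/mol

ΔH° = 431.9 kJ/mol

Using ΔH = Σ nΔHc°(reactants) − Σ nΔHc°(products):
= [1·(-1410.9) + 1·(-3919.4)] − [1·(-285.8) + 1·(-2877.4) + 2·(-1299.5)]
= 431.9 kJ/mol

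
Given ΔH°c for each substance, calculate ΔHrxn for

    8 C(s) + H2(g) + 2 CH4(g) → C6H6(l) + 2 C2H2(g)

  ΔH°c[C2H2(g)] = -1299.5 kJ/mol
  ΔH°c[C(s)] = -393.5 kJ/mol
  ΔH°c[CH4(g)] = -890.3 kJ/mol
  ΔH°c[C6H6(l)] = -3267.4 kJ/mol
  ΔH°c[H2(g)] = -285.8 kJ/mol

ΔHrxn = 652.0 kJ/mol

With combustion enthalpies, reactants minus products:
= [8·(-393.5) + 1·(-285.8) + 2·(-890.3)] − [1·(-3267.4) + 2·(-1299.5)]
= 652.0 kJ/mol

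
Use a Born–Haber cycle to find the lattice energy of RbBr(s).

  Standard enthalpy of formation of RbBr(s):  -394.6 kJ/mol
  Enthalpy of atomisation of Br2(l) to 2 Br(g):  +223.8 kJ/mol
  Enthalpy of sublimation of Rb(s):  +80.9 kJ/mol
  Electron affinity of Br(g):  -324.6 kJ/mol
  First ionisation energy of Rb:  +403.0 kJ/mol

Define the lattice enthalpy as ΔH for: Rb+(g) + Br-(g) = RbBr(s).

ΔHf° = 1·ΔHsub + 1·(ΣIE) + 1/2·D(Br2) + 1·EA + U
-394.6 = 1·(+80.9) + 1·(+403.0) + 1/2·(+223.8) + 1·(-324.6) + U
U = -394.6 − (+271.2) = -665.8 kJ/mol

U = -665.8 kJ/mol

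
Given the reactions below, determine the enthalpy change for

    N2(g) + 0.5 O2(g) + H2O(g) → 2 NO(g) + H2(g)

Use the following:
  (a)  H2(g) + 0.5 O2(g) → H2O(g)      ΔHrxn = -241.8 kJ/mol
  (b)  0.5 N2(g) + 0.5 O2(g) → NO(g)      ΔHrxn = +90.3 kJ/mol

ΔHrxn = 422.4 kJ/mol

(a) reversed (H2O(g) must end up as a reactant): +241.8 kJ/mol
(b) × 2 (×2 to match 2 NO(g) in the target): (2)·(+90.3) = +180.6 kJ/mol
Combining the equations, ΔHrxn = (+241.8) + (+180.6) = 422.4 kJ/mol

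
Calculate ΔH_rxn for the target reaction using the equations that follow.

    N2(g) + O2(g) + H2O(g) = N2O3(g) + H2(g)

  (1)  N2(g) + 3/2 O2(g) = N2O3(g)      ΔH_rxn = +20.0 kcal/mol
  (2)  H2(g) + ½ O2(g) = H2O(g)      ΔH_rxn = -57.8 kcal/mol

(1) as written (N2O3(g) already on the product side): +20.0 kcal/mol
(2) reversed (H2O(g) must end up as a reactant): +57.8 kcal/mol
ΔH_rxn = (1)·(+20.0) + (-1)·(-57.8) = 77.8 kcal/mol

ΔH_rxn = 77.8 kcal/mol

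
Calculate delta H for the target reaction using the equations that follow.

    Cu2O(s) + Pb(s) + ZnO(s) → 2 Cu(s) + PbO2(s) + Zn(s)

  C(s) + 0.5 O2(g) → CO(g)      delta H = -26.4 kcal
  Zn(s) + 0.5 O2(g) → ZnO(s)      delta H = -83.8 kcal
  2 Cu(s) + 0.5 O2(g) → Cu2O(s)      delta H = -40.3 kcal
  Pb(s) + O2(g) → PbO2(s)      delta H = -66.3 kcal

equation 1: not needed.
equation 2 reversed: +83.8 kcal
equation 3 reversed: +40.3 kcal
equation 4 as written: -66.3 kcal
delta H = (-1)·(-83.8) + (-1)·(-40.3) + (1)·(-66.3) = 57.8 kcal

delta H = 57.8 kcal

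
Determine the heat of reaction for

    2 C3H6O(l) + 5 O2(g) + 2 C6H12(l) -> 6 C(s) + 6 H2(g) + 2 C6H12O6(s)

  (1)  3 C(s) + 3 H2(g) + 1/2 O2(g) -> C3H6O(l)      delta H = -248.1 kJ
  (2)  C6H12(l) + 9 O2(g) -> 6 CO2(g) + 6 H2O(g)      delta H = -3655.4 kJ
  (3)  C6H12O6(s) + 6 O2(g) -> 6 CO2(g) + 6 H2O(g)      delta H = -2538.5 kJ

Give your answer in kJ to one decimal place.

(1) reversed and × 2: (-2)·(-248.1) = +496.2 kJ
(2) × 2: (2)·(-3655.4) = -7310.8 kJ
(3) reversed and × 2: (-2)·(-2538.5) = +5077.0 kJ
Since enthalpy is a state function, delta H = (-2)·(-248.1) + (2)·(-3655.4) + (-2)·(-2538.5) = -1737.6 kJ

delta H = -1737.6 kJ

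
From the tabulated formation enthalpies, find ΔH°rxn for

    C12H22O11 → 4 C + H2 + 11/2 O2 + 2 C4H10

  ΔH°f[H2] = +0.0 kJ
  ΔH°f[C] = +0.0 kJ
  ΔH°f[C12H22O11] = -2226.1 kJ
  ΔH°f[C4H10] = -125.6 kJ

Products: 4·(+0.0) + 1·(+0.0) + 11/2·(+0.0) + 2·(-125.6) = -251.2
Reactants: 1·(-2226.1) = -2226.1
ΔH°rxn = (-251.2) − (-2226.1) = 1974.9 kJ

ΔH°rxn = 1974.9 kJ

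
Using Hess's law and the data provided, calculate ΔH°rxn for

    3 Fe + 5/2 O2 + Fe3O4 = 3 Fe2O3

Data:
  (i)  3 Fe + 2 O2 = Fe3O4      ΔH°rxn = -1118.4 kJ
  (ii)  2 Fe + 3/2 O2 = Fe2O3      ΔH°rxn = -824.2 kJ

ΔH°rxn = -1354.2 kJ

(i) reversed (Fe3O4 must end up as a reactant): +1118.4 kJ
(ii) × 3 (×3 to match 3 Fe2O3 in the target): (3)·(-824.2) = -2472.6 kJ
ΔH°rxn = (-1)·(-1118.4) + (3)·(-824.2) = -1354.2 kJ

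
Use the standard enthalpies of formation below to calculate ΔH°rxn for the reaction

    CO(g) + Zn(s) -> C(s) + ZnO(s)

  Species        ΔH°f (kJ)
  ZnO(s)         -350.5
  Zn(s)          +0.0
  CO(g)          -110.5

Products: 1·(+0.0) + 1·(-350.5) = -350.5
Reactants: 1·(-110.5) + 1·(+0.0) = -110.5
ΔH°rxn = (-350.5) − (-110.5) = -240.0 kJ

ΔH°rxn = -240.0 kJ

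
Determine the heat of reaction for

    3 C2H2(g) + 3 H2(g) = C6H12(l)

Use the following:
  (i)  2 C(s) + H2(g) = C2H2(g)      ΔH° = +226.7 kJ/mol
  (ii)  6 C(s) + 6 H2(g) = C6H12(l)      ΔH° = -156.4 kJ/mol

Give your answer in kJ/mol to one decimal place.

(i) reversed and × 3: (-3)·(+226.7) = -680.1 kJ/mol
(ii) as written: -156.4 kJ/mol
ΔH° = (-680.1) + (-156.4) = -836.5 kJ/mol

ΔH° = -836.5 kJ/mol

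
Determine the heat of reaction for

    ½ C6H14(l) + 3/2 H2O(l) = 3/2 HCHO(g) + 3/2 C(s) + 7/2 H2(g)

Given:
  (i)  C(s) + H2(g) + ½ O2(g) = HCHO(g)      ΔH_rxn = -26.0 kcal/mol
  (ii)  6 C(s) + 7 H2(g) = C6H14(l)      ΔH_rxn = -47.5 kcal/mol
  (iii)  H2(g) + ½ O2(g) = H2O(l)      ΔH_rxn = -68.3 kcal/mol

ΔH_rxn = 87.2 kcal/mol

(i) × 3/2: (3/2)·(-26.0) = -39.0 kcal/mol
(ii) reversed and × 1/2: (-1/2)·(-47.5) = +23.75 kcal/mol
(iii) reversed and × 3/2: (-3/2)·(-68.3) = +102.45 kcal/mol
ΔH_rxn = (-39.0) + (+23.75) + (+102.45) = 87.2 kcal/mol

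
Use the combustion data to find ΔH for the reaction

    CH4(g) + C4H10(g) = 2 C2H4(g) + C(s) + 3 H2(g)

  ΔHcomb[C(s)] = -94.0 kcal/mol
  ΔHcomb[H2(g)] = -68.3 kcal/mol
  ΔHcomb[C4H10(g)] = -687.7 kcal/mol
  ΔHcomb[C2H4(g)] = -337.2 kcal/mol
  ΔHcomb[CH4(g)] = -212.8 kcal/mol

ΔH = 72.8 kcal/mol

Using ΔH = Σ nΔHc°(reactants) − Σ nΔHc°(products):
= [1·(-212.8) + 1·(-687.7)] − [2·(-337.2) + 1·(-94.0) + 3·(-68.3)]
= 72.8 kcal/mol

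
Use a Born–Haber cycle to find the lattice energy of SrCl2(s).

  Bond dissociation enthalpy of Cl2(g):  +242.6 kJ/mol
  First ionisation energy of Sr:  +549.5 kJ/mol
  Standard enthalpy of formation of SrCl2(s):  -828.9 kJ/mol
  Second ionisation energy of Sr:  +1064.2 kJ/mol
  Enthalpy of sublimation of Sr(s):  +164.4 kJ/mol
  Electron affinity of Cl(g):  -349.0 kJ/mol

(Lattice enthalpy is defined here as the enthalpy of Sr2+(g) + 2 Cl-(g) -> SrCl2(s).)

ΔHf° = 1·ΔHsub + 1·(ΣIE) + 1·D(Cl2) + 2·EA + U
-828.9 = 1·(+164.4) + 1·(+1613.7) + 1·(+242.6) + 2·(-349.0) + U
U = -828.9 − (+1322.7) = -2151.6 kJ/mol

U = -2151.6 kJ/mol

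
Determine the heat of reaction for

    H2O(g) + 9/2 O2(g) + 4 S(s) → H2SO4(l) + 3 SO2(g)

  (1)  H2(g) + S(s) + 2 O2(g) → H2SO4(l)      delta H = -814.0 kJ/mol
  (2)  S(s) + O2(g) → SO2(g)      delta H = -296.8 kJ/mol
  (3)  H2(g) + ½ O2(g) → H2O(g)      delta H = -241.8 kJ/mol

(1) as written (H2SO4(l) already on the product side): -814.0 kJ/mol
(2) × 3 (×3 to match 3 SO2(g) in the target): (3)·(-296.8) = -890.4 kJ/mol
(3) reversed (reverse to put H2O(g) on the reactant side): +241.8 kJ/mol
Summing the manipulated equations, delta H = (1)·(-814.0) + (3)·(-296.8) + (-1)·(-241.8) = -1462.6 kJ/mol

delta H = -1462.6 kJ/mol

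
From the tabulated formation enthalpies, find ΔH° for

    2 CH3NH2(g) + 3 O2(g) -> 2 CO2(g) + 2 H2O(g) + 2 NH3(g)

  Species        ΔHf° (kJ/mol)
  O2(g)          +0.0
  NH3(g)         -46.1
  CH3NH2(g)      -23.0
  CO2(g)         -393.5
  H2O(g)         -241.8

Products: 2·(-393.5) + 2·(-241.8) + 2·(-46.1) = -1362.8
Reactants: 2·(-23.0) + 3·(+0.0) = -46.0
ΔH° = (-1362.8) − (-46.0) = -1316.8 kJ/mol

ΔH° = -1316.8 kJ/mol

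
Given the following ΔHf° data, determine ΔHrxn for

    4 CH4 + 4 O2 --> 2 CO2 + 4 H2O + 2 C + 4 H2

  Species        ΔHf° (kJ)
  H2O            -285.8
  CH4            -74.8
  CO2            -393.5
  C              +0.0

Products: 2·(-393.5) + 4·(-285.8) + 2·(+0.0) + 4·(+0.0) = -1930.2
Reactants: 4·(-74.8) + 4·(+0.0) = -299.2
ΔHrxn = (-1930.2) − (-299.2) = -1631.0 kJ

ΔHrxn = -1631.0 kJ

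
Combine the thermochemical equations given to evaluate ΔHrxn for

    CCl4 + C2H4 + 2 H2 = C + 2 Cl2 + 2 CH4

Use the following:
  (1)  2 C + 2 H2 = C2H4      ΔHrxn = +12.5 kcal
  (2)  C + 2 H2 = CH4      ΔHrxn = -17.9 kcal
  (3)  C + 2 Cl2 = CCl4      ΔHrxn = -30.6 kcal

(1) reversed: -12.5 kcal
(2) × 2: (2)·(-17.9) = -35.8 kcal
(3) reversed: +30.6 kcal
ΔHrxn = (-1)·(+12.5) + (2)·(-17.9) + (-1)·(-30.6) = -17.7 kcal

ΔHrxn = -17.7 kcal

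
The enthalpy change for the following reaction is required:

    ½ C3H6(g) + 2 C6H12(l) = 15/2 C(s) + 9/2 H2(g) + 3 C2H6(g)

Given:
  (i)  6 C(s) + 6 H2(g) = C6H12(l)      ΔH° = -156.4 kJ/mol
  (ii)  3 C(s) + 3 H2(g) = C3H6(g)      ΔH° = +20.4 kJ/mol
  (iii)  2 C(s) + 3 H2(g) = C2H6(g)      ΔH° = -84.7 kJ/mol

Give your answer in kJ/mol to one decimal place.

(i) reversed and × 2 (reverse to put C6H12(l) on the reactant side; ×2 to match 2 C6H12(l) in the target): (-2)·(-156.4) = +312.8 kJ/mol
(ii) reversed and × 1/2 (reverse to put C3H6(g) on the reactant side; ×1/2 to match 1/2 C3H6(g) in the target): (-1/2)·(+20.4) = -10.2 kJ/mol
(iii) × 3 (scale by 3 for the 3 C2H6(g)): (3)·(-84.7) = -254.1 kJ/mol
Combining the equations, ΔH° = (+312.8) + (-10.2) + (-254.1) = 48.5 kJ/mol

ΔH° = 48.5 kJ/mol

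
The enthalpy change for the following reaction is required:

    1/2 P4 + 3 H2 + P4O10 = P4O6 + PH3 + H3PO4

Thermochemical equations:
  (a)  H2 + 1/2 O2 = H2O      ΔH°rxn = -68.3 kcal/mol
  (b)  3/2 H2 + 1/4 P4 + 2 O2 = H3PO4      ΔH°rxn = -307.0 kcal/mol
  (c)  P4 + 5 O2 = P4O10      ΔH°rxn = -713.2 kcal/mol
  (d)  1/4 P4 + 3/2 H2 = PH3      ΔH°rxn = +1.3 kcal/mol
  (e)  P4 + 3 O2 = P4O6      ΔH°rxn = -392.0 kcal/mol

(a): not needed.
(b) as written: -307.0 kcal/mol
(c) reversed: +713.2 kcal/mol
(d) as written: +1.3 kcal/mol
(e) as written: -392.0 kcal/mol
By Hess's law, ΔH°rxn = (1)·(-307.0) + (-1)·(-713.2) + (1)·(+1.3) + (1)·(-392.0) = 15.5 kcal/mol

ΔH°rxn = 15.5 kcal/mol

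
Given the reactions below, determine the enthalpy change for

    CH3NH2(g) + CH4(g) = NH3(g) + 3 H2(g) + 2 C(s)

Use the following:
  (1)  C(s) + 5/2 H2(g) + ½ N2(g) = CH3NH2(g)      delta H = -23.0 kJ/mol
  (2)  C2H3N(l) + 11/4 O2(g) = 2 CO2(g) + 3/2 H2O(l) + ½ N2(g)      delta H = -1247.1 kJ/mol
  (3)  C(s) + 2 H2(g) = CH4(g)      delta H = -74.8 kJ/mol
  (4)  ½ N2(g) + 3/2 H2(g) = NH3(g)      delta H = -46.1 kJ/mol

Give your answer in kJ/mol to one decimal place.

(1) reversed (CH3NH2(g) must end up as a reactant): +23.0 kJ/mol
(2): not needed (C2H3N(l) appears nowhere else).
(3) reversed (CH4(g) must end up as a reactant): +74.8 kJ/mol
(4) as written (NH3(g) already on the product side): -46.1 kJ/mol
Summing the manipulated equations, delta H = (-1)·(-23.0) + (-1)·(-74.8) + (1)·(-46.1) = 51.7 kJ/mol

delta H = 51.7 kJ/mol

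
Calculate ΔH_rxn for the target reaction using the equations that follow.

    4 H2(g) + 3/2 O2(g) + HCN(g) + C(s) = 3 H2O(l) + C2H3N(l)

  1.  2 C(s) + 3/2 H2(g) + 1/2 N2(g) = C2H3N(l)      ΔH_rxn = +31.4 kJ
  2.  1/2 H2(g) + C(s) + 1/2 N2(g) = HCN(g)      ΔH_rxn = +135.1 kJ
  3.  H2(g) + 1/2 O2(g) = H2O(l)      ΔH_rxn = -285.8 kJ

ΔH_rxn = -961.1 kJ

eq. 1 as written (C2H3N(l) already on the product side): +31.4 kJ
eq. 2 reversed (HCN(g) must end up as a reactant): -135.1 kJ
eq. 3 × 3 (×3 to match 3 H2O(l) in the target): (3)·(-285.8) = -857.4 kJ
By Hess's law, ΔH_rxn = (+31.4) + (-135.1) + (-857.4) = -961.1 kJ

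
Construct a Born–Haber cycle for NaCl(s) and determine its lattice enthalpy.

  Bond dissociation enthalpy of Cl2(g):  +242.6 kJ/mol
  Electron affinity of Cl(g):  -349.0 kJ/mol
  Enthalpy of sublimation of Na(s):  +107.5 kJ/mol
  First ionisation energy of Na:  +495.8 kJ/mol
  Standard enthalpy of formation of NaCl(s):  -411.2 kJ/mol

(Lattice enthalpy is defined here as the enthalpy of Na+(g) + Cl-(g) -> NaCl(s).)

ΔHf° = 1·ΔHsub + 1·(ΣIE) + 1/2·D(Cl2) + 1·EA + U
-411.2 = 1·(+107.5) + 1·(+495.8) + 1/2·(+242.6) + 1·(-349.0) + U
U = -411.2 − (+375.6) = -786.8 kJ/mol

U = -786.8 kJ/mol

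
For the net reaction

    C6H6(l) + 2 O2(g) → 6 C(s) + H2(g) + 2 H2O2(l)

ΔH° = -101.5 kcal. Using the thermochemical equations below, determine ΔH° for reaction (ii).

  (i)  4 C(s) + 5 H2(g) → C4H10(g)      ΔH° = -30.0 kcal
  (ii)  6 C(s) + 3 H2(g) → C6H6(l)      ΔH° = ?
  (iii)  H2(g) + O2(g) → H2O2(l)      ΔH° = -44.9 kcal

ΔH° = 11.7 kcal

(i): not needed.
(ii) reversed: contributes −x
(iii) × 2: (2)·(-44.9) = -89.8 kcal
-101.5 = (-89.8) − x
x = (-101.5 − (-89.8)) / (-1) = 11.7 kcal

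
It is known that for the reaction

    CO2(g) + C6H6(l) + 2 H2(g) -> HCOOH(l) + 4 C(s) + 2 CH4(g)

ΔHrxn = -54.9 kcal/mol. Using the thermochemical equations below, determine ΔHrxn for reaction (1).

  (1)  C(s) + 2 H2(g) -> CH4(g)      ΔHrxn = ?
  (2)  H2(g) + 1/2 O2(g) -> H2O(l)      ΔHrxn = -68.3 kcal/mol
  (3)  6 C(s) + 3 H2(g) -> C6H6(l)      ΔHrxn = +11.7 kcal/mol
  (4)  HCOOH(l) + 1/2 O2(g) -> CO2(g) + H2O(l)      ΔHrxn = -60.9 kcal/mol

ΔHrxn = -17.9 kcal/mol

(1) × 2: contributes 2·x
(2) as written: -68.3 kcal/mol
(3) reversed: -11.7 kcal/mol
(4) reversed: +60.9 kcal/mol
-54.9 = (-68.3) + (-11.7) + (+60.9) + 2·x
x = (-54.9 − (-19.1)) / (2) = -17.9 kcal/mol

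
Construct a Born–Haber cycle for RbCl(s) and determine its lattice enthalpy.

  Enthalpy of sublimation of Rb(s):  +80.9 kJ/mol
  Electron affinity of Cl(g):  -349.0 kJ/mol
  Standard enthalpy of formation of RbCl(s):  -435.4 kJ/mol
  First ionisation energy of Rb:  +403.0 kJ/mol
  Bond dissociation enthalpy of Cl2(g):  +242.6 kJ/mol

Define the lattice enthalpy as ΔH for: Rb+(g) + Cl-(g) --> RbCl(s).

ΔHf° = 1·ΔHsub + 1·(ΣIE) + 1/2·D(Cl2) + 1·EA + U
-435.4 = 1·(+80.9) + 1·(+403.0) + 1/2·(+242.6) + 1·(-349.0) + U
U = -435.4 − (+256.2) = -691.6 kJ/mol

U = -691.6 kJ/mol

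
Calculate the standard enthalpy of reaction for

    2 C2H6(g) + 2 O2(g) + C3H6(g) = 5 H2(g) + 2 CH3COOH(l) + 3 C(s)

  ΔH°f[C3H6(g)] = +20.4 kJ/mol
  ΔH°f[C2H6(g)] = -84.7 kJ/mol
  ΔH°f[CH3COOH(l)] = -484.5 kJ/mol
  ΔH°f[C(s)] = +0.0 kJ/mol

ΔHrxn = -820.0 kJ/mol

Products: 5·(+0.0) + 2·(-484.5) + 3·(+0.0) = -969.0
Reactants: 2·(-84.7) + 2·(+0.0) + 1·(+20.4) = -149.0
ΔHrxn = (-969.0) − (-149.0) = -820.0 kJ/mol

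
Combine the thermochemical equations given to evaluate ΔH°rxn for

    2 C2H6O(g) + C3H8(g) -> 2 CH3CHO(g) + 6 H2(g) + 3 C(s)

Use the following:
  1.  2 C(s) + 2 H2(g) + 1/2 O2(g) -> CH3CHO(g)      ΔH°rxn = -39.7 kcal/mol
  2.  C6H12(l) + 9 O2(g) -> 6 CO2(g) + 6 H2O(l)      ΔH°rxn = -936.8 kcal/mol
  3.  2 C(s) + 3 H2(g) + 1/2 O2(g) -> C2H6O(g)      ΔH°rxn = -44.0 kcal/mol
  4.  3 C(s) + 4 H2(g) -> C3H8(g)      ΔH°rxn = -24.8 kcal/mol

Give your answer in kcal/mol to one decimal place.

ΔH°rxn = 33.4 kcal/mol

eq. 1 × 2 (scale by 2 for the 2 CH3CHO(g)): (2)·(-39.7) = -79.4 kcal/mol
eq. 2: not needed (C6H12(l) appears nowhere else).
eq. 3 reversed and × 2 (reverse to put C2H6O(g) on the reactant side; scale by 2 for the 2 C2H6O(g)): (-2)·(-44.0) = +88.0 kcal/mol
eq. 4 reversed (C3H8(g) must end up as a reactant): +24.8 kcal/mol
ΔH°rxn = (2)·(-39.7) + (-2)·(-44.0) + (-1)·(-24.8) = 33.4 kcal/mol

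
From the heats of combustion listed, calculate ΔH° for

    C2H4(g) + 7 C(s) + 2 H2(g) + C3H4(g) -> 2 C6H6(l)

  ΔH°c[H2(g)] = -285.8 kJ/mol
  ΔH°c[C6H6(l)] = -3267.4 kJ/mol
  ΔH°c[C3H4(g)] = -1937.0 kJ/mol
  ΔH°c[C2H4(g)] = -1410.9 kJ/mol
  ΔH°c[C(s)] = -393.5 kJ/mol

ΔH° = -139.2 kJ/mol

With combustion enthalpies, reactants minus products:
= [1·(-1410.9) + 7·(-393.5) + 2·(-285.8) + 1·(-1937.0)] − [2·(-3267.4)]
= -139.2 kJ/mol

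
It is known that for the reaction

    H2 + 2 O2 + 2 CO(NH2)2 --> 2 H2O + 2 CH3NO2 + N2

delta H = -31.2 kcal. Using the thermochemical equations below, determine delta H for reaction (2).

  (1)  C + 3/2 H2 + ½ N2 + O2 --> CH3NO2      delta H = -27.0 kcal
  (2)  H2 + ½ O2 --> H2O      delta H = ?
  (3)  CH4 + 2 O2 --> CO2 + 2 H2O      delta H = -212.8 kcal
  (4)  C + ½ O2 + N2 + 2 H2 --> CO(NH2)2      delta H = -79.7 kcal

(1) × 2 (scale by 2 for the 2 CH3NO2): (2)·(-27.0) = -54.0 kcal
(2) × 2: contributes 2·x
(3): not needed (CO2 appears nowhere else).
(4) reversed and × 2 (reverse to put CO(NH2)2 on the reactant side; ×2 to match 2 CO(NH2)2 in the target): (-2)·(-79.7) = +159.4 kcal
-31.2 = (-54.0) + (+159.4) + 2·x
x = (-31.2 − (+105.4)) / (2) = -68.3 kcal

delta H = -68.3 kcal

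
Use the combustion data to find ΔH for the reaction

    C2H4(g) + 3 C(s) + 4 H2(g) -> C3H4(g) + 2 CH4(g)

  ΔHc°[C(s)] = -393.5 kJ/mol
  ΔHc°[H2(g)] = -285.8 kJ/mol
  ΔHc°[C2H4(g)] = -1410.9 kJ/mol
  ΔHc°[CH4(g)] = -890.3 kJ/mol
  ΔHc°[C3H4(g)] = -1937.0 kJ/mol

Using ΔH = Σ nΔHc°(reactants) − Σ nΔHc°(products):
= [1·(-1410.9) + 3·(-393.5) + 4·(-285.8)] − [1·(-1937.0) + 2·(-890.3)]
= -17.0 kJ/mol

ΔH = -17.0 kJ/mol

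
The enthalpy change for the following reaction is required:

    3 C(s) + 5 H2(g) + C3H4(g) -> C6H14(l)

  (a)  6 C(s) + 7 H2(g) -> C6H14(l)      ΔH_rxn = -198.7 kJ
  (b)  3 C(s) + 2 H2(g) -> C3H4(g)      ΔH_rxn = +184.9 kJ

ΔH_rxn = -383.6 kJ

(a) as written (C6H14(l) already on the product side): -198.7 kJ
(b) reversed (C3H4(g) must end up as a reactant): -184.9 kJ
ΔH_rxn = (1)·(-198.7) + (-1)·(+184.9) = -383.6 kJ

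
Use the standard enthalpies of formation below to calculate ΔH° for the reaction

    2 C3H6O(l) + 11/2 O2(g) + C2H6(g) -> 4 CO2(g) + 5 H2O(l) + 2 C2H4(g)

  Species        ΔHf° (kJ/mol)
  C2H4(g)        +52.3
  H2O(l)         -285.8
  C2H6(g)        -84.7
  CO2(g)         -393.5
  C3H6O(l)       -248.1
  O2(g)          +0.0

Products: 4·(-393.5) + 5·(-285.8) + 2·(+52.3) = -2898.4
Reactants: 2·(-248.1) + 11/2·(+0.0) + 1·(-84.7) = -580.9
ΔH° = (-2898.4) − (-580.9) = -2317.5 kJ/mol

ΔH° = -2317.5 kJ/mol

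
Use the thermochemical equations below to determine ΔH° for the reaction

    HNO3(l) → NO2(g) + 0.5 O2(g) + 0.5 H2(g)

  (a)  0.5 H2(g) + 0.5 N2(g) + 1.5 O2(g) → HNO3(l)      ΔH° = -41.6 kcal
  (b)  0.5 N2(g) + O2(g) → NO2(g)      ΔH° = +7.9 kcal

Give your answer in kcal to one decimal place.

(a) reversed (HNO3(l) must end up as a reactant): +41.6 kcal
(b) as written (NO2(g) already on the product side): +7.9 kcal
ΔH° = (-1)·(-41.6) + (1)·(+7.9) = 49.5 kcal

ΔH° = 49.5 kcal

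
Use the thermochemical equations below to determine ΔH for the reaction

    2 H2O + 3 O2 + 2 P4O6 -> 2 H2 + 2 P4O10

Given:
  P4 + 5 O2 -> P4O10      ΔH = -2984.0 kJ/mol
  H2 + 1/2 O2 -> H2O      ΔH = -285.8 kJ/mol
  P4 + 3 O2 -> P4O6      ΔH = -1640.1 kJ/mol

equation 1 × 2: (2)·(-2984.0) = -5968.0 kJ/mol
equation 2 reversed and × 2: (-2)·(-285.8) = +571.6 kJ/mol
equation 3 reversed and × 2: (-2)·(-1640.1) = +3280.2 kJ/mol
Combining the equations, ΔH = (2)·(-2984.0) + (-2)·(-285.8) + (-2)·(-1640.1) = -2116.2 kJ/mol

ΔH = -2116.2 kJ/mol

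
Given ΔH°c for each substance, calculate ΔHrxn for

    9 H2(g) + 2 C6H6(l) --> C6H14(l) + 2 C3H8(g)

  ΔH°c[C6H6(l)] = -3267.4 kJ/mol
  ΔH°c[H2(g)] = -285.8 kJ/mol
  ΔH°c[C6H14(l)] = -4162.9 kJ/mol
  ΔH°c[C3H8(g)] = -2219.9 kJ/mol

ΔHrxn = -504.3 kJ/mol

With combustion enthalpies, reactants minus products:
= [9·(-285.8) + 2·(-3267.4)] − [1·(-4162.9) + 2·(-2219.9)]
= -504.3 kJ/mol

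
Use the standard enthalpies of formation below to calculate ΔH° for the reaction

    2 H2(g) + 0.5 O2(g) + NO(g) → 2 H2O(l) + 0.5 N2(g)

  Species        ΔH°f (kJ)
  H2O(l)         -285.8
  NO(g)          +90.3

Products: 2·(-285.8) + 1/2·(+0.0) = -571.6
Reactants: 2·(+0.0) + 1/2·(+0.0) + 1·(+90.3) = +90.3
ΔH° = (-571.6) − (+90.3) = -661.9 kJ

ΔH° = -661.9 kJ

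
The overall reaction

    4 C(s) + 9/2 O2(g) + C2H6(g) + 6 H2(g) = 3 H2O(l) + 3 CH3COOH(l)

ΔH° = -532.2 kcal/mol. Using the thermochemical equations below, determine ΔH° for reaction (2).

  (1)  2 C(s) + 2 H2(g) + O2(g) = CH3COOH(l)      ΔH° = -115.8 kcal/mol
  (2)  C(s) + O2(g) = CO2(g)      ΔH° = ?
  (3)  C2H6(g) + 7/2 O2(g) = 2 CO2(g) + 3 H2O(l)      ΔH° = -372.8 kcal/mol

(1) × 3 (×3 to match 3 CH3COOH(l) in the target): (3)·(-115.8) = -347.4 kcal/mol
(2) reversed and × 2: contributes −2·x
(3) as written (C2H6(g) already on the reactant side): -372.8 kcal/mol
-532.2 = (-347.4) + (-372.8) − 2·x
x = (-532.2 − (-720.2)) / (-2) = -94.0 kcal/mol

ΔH° = -94.0 kcal/mol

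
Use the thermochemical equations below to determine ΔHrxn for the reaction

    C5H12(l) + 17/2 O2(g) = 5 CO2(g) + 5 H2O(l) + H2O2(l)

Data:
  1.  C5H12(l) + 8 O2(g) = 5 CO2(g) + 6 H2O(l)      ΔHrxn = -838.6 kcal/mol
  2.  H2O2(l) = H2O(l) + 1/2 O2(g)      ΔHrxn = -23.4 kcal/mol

eq. 1 as written (C5H12(l) already on the reactant side): -838.6 kcal/mol
eq. 2 reversed (reverse to put H2O2(l) on the product side): +23.4 kcal/mol
ΔHrxn = (-838.6) + (+23.4) = -815.2 kcal/mol

ΔHrxn = -815.2 kcal/mol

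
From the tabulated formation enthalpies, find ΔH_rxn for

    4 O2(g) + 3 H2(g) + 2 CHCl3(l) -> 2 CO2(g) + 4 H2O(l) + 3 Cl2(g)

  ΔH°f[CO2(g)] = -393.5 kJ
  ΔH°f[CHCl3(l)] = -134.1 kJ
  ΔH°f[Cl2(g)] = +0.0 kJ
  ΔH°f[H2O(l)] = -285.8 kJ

ΔH_rxn = -1662.0 kJ

Products: 2·(-393.5) + 4·(-285.8) + 3·(+0.0) = -1930.2
Reactants: 4·(+0.0) + 3·(+0.0) + 2·(-134.1) = -268.2
ΔH_rxn = (-1930.2) − (-268.2) = -1662.0 kJ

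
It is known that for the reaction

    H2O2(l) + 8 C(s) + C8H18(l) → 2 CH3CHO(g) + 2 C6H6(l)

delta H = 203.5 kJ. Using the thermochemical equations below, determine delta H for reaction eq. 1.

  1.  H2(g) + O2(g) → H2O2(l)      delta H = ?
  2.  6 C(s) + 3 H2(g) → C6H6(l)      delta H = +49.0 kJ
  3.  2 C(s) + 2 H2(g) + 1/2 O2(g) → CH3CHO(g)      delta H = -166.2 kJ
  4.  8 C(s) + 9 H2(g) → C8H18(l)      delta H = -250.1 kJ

delta H = -187.8 kJ

eq. 1 reversed: contributes −x
eq. 2 × 2: (2)·(+49.0) = +98.0 kJ
eq. 3 × 2: (2)·(-166.2) = -332.4 kJ
eq. 4 reversed: +250.1 kJ
+203.5 = (+98.0) + (-332.4) + (+250.1) − x
x = (+203.5 − (+15.7)) / (-1) = -187.8 kJ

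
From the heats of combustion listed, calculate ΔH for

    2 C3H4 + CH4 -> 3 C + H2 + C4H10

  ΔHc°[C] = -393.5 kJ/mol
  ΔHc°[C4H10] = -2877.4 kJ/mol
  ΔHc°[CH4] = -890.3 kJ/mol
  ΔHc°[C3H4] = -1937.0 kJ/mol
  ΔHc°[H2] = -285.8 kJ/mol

ΔH = -420.6 kJ/mol

Using ΔH = Σ nΔHc°(reactants) − Σ nΔHc°(products):
= [2·(-1937.0) + 1·(-890.3)] − [3·(-393.5) + 1·(-285.8) + 1·(-2877.4)]
= -420.6 kJ/mol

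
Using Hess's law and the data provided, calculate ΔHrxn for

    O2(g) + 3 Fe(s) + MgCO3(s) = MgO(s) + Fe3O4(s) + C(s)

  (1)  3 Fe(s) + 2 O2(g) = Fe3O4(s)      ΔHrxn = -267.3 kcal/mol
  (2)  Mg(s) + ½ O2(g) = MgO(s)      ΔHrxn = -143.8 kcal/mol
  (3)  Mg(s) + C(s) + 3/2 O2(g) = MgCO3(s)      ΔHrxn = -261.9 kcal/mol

(1) as written: -267.3 kcal/mol
(2) as written: -143.8 kcal/mol
(3) reversed: +261.9 kcal/mol
Since enthalpy is a state function, ΔHrxn = (1)·(-267.3) + (1)·(-143.8) + (-1)·(-261.9) = -149.2 kcal/mol

ΔHrxn = -149.2 kcal/mol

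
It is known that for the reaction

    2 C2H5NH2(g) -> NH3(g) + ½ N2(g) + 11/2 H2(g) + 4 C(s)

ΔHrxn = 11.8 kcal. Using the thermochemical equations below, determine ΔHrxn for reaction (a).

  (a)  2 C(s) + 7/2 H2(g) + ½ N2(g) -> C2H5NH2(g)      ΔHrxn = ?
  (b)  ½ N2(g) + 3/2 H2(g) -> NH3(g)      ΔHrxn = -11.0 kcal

(a) reversed and × 2: contributes −2·x
(b) as written: -11.0 kcal
+11.8 = (-11.0) − 2·x
x = (+11.8 − (-11.0)) / (-2) = -11.4 kcal

ΔHrxn = -11.4 kcal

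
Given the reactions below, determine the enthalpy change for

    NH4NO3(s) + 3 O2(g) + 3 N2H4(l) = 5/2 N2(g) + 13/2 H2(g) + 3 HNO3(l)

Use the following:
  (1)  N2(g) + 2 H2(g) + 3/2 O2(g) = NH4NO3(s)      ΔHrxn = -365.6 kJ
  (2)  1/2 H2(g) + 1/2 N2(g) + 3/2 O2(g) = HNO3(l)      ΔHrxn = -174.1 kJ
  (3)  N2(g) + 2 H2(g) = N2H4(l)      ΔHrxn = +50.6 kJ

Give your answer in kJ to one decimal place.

ΔHrxn = -308.5 kJ

(1) reversed (NH4NO3(s) must end up as a reactant): +365.6 kJ
(2) × 3 (×3 to match 3 HNO3(l) in the target): (3)·(-174.1) = -522.3 kJ
(3) reversed and × 3 (N2H4(l) must end up as a reactant; scale by 3 for the 3 N2H4(l)): (-3)·(+50.6) = -151.8 kJ
ΔHrxn = (-1)·(-365.6) + (3)·(-174.1) + (-3)·(+50.6) = -308.5 kJ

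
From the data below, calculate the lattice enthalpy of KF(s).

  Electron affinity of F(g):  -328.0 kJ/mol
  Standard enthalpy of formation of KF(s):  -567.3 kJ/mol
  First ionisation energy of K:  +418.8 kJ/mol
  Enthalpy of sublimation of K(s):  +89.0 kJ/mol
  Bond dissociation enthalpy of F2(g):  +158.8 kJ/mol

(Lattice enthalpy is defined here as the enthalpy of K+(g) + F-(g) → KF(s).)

U = -826.5 kJ/mol

ΔHf° = 1·ΔHsub + 1·(ΣIE) + 1/2·D(F2) + 1·EA + U
-567.3 = 1·(+89.0) + 1·(+418.8) + 1/2·(+158.8) + 1·(-328.0) + U
U = -567.3 − (+259.2) = -826.5 kJ/mol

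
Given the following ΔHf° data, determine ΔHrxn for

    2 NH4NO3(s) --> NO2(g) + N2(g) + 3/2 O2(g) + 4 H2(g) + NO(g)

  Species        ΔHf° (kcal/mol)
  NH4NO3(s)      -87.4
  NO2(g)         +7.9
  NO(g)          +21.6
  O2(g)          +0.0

ΔH°rxn = Σ nΔHf°(products) − Σ nΔHf°(reactants).
Products: 1·(+7.9) + 1·(+0.0) + 3/2·(+0.0) + 4·(+0.0) + 1·(+21.6) = +29.5
Reactants: 2·(-87.4) = -174.8
ΔHrxn = (+29.5) − (-174.8) = 204.3 kcal/mol

ΔHrxn = 204.3 kcal/mol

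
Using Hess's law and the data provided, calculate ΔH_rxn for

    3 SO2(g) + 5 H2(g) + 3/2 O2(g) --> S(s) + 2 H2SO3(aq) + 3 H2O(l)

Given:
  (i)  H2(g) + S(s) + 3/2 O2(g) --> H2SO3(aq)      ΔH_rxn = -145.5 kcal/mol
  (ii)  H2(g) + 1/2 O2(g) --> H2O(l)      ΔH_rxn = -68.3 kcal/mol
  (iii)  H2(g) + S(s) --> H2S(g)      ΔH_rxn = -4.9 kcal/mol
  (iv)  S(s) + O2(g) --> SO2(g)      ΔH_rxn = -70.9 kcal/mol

(i) × 2: (2)·(-145.5) = -291.0 kcal/mol
(ii) × 3: (3)·(-68.3) = -204.9 kcal/mol
(iii): not needed.
(iv) reversed and × 3: (-3)·(-70.9) = +212.7 kcal/mol
By Hess's law, ΔH_rxn = (-291.0) + (-204.9) + (+212.7) = -283.2 kcal/mol

ΔH_rxn = -283.2 kcal/mol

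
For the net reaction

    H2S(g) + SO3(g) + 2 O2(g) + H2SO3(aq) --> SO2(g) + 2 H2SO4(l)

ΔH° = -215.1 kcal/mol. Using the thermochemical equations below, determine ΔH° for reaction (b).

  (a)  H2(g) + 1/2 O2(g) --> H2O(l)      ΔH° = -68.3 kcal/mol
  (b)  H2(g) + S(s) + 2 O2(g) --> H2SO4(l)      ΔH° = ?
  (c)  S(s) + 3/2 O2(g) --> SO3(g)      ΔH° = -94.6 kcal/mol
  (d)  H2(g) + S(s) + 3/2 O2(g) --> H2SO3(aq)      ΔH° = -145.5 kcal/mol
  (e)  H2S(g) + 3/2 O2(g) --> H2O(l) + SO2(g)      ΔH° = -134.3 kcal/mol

(a) reversed: +68.3 kcal/mol
(b) × 2 (×2 to match 2 H2SO4(l) in the target): contributes 2·x
(c) reversed (reverse to put SO3(g) on the reactant side): +94.6 kcal/mol
(d) reversed (H2SO3(aq) must end up as a reactant): +145.5 kcal/mol
(e) as written (H2S(g) already on the reactant side): -134.3 kcal/mol
-215.1 = (+68.3) + (+94.6) + (+145.5) + (-134.3) + 2·x
x = (-215.1 − (+174.1)) / (2) = -194.6 kcal/mol

ΔH° = -194.6 kcal/mol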